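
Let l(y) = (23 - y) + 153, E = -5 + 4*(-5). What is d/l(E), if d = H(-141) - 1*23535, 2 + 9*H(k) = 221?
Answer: -70532/603 ≈ -116.97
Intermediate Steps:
H(k) = 73/3 (H(k) = -2/9 + (1/9)*221 = -2/9 + 221/9 = 73/3)
E = -25 (E = -5 - 20 = -25)
d = -70532/3 (d = 73/3 - 1*23535 = 73/3 - 23535 = -70532/3 ≈ -23511.)
l(y) = 176 - y
d/l(E) = -70532/(3*(176 - 1*(-25))) = -70532/(3*(176 + 25)) = -70532/3/201 = -70532/3*1/201 = -70532/603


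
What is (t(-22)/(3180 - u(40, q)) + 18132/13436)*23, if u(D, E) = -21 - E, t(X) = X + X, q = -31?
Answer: 163550861/5324015 ≈ 30.719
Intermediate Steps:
t(X) = 2*X
(t(-22)/(3180 - u(40, q)) + 18132/13436)*23 = ((2*(-22))/(3180 - (-21 - 1*(-31))) + 18132/13436)*23 = (-44/(3180 - (-21 + 31)) + 18132*(1/13436))*23 = (-44/(3180 - 1*10) + 4533/3359)*23 = (-44/(3180 - 10) + 4533/3359)*23 = (-44/3170 + 4533/3359)*23 = (-44*1/3170 + 4533/3359)*23 = (-22/1585 + 4533/3359)*23 = (7110907/5324015)*23 = 163550861/5324015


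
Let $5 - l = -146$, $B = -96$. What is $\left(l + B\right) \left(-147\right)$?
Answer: $-8085$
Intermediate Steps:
$l = 151$ ($l = 5 - -146 = 5 + 146 = 151$)
$\left(l + B\right) \left(-147\right) = \left(151 - 96\right) \left(-147\right) = 55 \left(-147\right) = -8085$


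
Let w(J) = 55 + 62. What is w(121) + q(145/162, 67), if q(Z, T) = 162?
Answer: 279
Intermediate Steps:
w(J) = 117
w(121) + q(145/162, 67) = 117 + 162 = 279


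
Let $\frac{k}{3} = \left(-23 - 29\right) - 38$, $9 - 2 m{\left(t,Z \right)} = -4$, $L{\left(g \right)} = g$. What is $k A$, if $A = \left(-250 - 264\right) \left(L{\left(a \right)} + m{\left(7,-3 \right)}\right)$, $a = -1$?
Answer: $763290$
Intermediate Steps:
$m{\left(t,Z \right)} = \frac{13}{2}$ ($m{\left(t,Z \right)} = \frac{9}{2} - -2 = \frac{9}{2} + 2 = \frac{13}{2}$)
$k = -270$ ($k = 3 \left(\left(-23 - 29\right) - 38\right) = 3 \left(-52 - 38\right) = 3 \left(-90\right) = -270$)
$A = -2827$ ($A = \left(-250 - 264\right) \left(-1 + \frac{13}{2}\right) = \left(-514\right) \frac{11}{2} = -2827$)
$k A = \left(-270\right) \left(-2827\right) = 763290$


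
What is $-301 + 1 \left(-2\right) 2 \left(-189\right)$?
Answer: $455$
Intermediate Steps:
$-301 + 1 \left(-2\right) 2 \left(-189\right) = -301 + \left(-2\right) 2 \left(-189\right) = -301 - -756 = -301 + 756 = 455$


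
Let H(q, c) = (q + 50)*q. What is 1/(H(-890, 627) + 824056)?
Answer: 1/1571656 ≈ 6.3627e-7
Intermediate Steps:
H(q, c) = q*(50 + q) (H(q, c) = (50 + q)*q = q*(50 + q))
1/(H(-890, 627) + 824056) = 1/(-890*(50 - 890) + 824056) = 1/(-890*(-840) + 824056) = 1/(747600 + 824056) = 1/1571656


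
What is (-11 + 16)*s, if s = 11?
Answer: 55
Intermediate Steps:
(-11 + 16)*s = (-11 + 16)*11 = 5*11 = 55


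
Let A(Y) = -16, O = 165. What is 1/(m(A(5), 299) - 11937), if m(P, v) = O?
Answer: -1/11772 ≈ -8.4947e-5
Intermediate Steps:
m(P, v) = 165
1/(m(A(5), 299) - 11937) = 1/(165 - 11937) = 1/(-11772) = -1/11772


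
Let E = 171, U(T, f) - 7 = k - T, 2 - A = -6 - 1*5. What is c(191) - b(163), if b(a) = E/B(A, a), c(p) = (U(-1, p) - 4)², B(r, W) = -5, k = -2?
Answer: 191/5 ≈ 38.200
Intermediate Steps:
A = 13 (A = 2 - (-6 - 1*5) = 2 - (-6 - 5) = 2 - 1*(-11) = 2 + 11 = 13)
U(T, f) = 5 - T (U(T, f) = 7 + (-2 - T) = 5 - T)
c(p) = 4 (c(p) = ((5 - 1*(-1)) - 4)² = ((5 + 1) - 4)² = (6 - 4)² = 2² = 4)
b(a) = -171/5 (b(a) = 171/(-5) = 171*(-⅕) = -171/5)
c(191) - b(163) = 4 - 1*(-171/5) = 4 + 171/5 = 191/5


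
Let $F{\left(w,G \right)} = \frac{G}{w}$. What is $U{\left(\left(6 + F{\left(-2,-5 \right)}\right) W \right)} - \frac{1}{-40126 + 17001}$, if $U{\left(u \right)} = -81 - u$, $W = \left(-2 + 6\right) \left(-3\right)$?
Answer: $\frac{485626}{23125} \approx 21.0$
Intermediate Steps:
$W = -12$ ($W = 4 \left(-3\right) = -12$)
$U{\left(\left(6 + F{\left(-2,-5 \right)}\right) W \right)} - \frac{1}{-40126 + 17001} = \left(-81 - \left(6 - \frac{5}{-2}\right) \left(-12\right)\right) - \frac{1}{-40126 + 17001} = \left(-81 - \left(6 - - \frac{5}{2}\right) \left(-12\right)\right) - \frac{1}{-23125} = \left(-81 - \left(6 + \frac{5}{2}\right) \left(-12\right)\right) - - \frac{1}{23125} = \left(-81 - \frac{17}{2} \left(-12\right)\right) + \frac{1}{23125} = \left(-81 - -102\right) + \frac{1}{23125} = \left(-81 + 102\right) + \frac{1}{23125} = 21 + \frac{1}{23125} = \frac{485626}{23125}$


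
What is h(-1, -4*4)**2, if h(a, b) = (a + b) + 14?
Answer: 9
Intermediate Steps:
h(a, b) = 14 + a + b
h(-1, -4*4)**2 = (14 - 1 - 4*4)**2 = (14 - 1 - 16)**2 = (-3)**2 = 9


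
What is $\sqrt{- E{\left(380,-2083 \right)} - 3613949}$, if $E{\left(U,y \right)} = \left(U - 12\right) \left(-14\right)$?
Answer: $i \sqrt{3608797} \approx 1899.7 i$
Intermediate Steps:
$E{\left(U,y \right)} = 168 - 14 U$ ($E{\left(U,y \right)} = \left(-12 + U\right) \left(-14\right) = 168 - 14 U$)
$\sqrt{- E{\left(380,-2083 \right)} - 3613949} = \sqrt{- (168 - 5320) - 3613949} = \sqrt{\left(-1\right) \left(-5152\right) - 3613949} = \sqrt{5152 - 3613949} = \sqrt{-3608797} = i \sqrt{3608797}$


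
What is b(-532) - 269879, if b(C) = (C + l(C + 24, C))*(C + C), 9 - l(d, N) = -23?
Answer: 262121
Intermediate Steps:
l(d, N) = 32 (l(d, N) = 9 - 1*(-23) = 9 + 23 = 32)
b(C) = 2*C*(32 + C) (b(C) = (C + 32)*(C + C) = (32 + C)*(2*C) = 2*C*(32 + C))
b(-532) - 269879 = 2*(-532)*(32 - 532) - 269879 = 2*(-532)*(-500) - 269879 = 532000 - 269879 = 262121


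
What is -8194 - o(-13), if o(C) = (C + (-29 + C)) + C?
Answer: -8126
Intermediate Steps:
o(C) = -29 + 3*C (o(C) = (-29 + 2*C) + C = -29 + 3*C)
-8194 - o(-13) = -8194 - (-29 + 3*(-13)) = -8194 - (-29 - 39) = -8194 - 1*(-68) = -8194 + 68 = -8126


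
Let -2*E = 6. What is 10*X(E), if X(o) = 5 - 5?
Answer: 0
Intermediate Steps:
E = -3 (E = -1/2*6 = -3)
X(o) = 0
10*X(E) = 10*0 = 0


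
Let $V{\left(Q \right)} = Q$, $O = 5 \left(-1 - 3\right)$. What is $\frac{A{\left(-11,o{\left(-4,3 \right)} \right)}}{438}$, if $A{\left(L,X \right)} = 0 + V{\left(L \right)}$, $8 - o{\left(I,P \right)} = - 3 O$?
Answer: $- \frac{11}{438} \approx -0.025114$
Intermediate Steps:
$O = -20$ ($O = 5 \left(-4\right) = -20$)
$o{\left(I,P \right)} = -52$ ($o{\left(I,P \right)} = 8 - \left(-3\right) \left(-20\right) = 8 - 60 = -52$)
$A{\left(L,X \right)} = L$ ($A{\left(L,X \right)} = 0 + L = L$)
$\frac{A{\left(-11,o{\left(-4,3 \right)} \right)}}{438} = - \frac{11}{438}$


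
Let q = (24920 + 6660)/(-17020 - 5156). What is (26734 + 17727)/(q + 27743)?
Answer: 246491784/153799297 ≈ 1.6027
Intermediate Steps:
q = -7895/5544 (q = 31580/(-22176) = 31580*(-1/22176) = -7895/5544 ≈ -1.4241)
(26734 + 17727)/(q + 27743) = (26734 + 17727)/(-7895/5544 + 27743) = 44461/(153799297/5544) = 44461*(5544/153799297) = 246491784/153799297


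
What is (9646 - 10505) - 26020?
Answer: -26879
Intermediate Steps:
(9646 - 10505) - 26020 = -859 - 26020 = -26879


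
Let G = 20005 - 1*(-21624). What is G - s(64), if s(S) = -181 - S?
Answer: 41874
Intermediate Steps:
G = 41629 (G = 20005 + 21624 = 41629)
G - s(64) = 41629 - (-181 - 1*64) = 41629 - (-181 - 64) = 41629 - 1*(-245) = 41629 + 245 = 41874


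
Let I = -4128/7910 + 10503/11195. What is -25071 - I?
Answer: -222013533972/8855245 ≈ -25071.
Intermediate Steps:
I = 3686577/8855245 (I = -4128*1/7910 + 10503*(1/11195) = -2064/3955 + 10503/11195 = 3686577/8855245 ≈ 0.41632)
-25071 - I = -25071 - 1*3686577/8855245 = -25071 - 3686577/8855245 = -222013533972/8855245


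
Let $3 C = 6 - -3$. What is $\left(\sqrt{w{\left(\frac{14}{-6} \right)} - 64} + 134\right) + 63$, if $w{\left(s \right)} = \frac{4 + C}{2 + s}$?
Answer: $197 + i \sqrt{85} \approx 197.0 + 9.2195 i$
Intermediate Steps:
$C = 3$ ($C = \frac{6 - -3}{3} = \frac{6 + 3}{3} = \frac{1}{3} \cdot 9 = 3$)
$w{\left(s \right)} = \frac{7}{2 + s}$ ($w{\left(s \right)} = \frac{4 + 3}{2 + s} = \frac{7}{2 + s}$)
$\left(\sqrt{w{\left(\frac{14}{-6} \right)} - 64} + 134\right) + 63 = \left(\sqrt{\frac{7}{2 + \frac{14}{-6}} - 64} + 134\right) + 63 = \left(\sqrt{\frac{7}{2 + 14 \left(- \frac{1}{6}\right)} - 64} + 134\right) + 63 = \left(\sqrt{\frac{7}{2 - \frac{7}{3}} - 64} + 134\right) + 63 = \left(\sqrt{\frac{7}{- \frac{1}{3}} - 64} + 134\right) + 63 = \left(\sqrt{7 \left(-3\right) - 64} + 134\right) + 63 = \left(\sqrt{-21 - 64} + 134\right) + 63 = \left(\sqrt{-85} + 134\right) + 63 = \left(i \sqrt{85} + 134\right) + 63 = \left(134 + i \sqrt{85}\right) + 63 = 197 + i \sqrt{85}$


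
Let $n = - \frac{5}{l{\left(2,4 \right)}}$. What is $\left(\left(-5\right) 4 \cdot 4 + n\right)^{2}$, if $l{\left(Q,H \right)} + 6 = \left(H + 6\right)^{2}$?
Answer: $\frac{56625625}{8836} \approx 6408.5$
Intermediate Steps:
$l{\left(Q,H \right)} = -6 + \left(6 + H\right)^{2}$ ($l{\left(Q,H \right)} = -6 + \left(H + 6\right)^{2} = -6 + \left(6 + H\right)^{2}$)
$n = - \frac{5}{94}$ ($n = - \frac{5}{-6 + \left(6 + 4\right)^{2}} = - \frac{5}{-6 + 10^{2}} = - \frac{5}{-6 + 100} = - \frac{5}{94} \approx -0.053191$)
$\left(\left(-5\right) 4 \cdot 4 + n\right)^{2} = \left(\left(-5\right) 4 \cdot 4 - \frac{5}{94}\right)^{2} = \left(\left(-20\right) 4 - \frac{5}{94}\right)^{2} = \left(-80 - \frac{5}{94}\right)^{2} = \left(- \frac{7525}{94}\right)^{2} = \frac{56625625}{8836}$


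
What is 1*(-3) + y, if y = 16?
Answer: 13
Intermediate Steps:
1*(-3) + y = 1*(-3) + 16 = -3 + 16 = 13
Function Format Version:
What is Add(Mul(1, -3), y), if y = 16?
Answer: 13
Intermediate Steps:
Add(Mul(1, -3), y) = Add(Mul(1, -3), 16) = Add(-3, 16) = 13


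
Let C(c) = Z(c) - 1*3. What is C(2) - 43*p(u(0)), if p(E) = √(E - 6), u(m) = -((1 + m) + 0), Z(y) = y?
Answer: -1 - 43*I*√7 ≈ -1.0 - 113.77*I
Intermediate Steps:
u(m) = -1 - m (u(m) = -(1 + m) = -1 - m)
C(c) = -3 + c (C(c) = c - 1*3 = c - 3 = -3 + c)
p(E) = √(-6 + E)
C(2) - 43*p(u(0)) = (-3 + 2) - 43*√(-6 + (-1 - 1*0)) = -1 - 43*√(-6 + (-1 + 0)) = -1 - 43*√(-6 - 1) = -1 - 43*I*√7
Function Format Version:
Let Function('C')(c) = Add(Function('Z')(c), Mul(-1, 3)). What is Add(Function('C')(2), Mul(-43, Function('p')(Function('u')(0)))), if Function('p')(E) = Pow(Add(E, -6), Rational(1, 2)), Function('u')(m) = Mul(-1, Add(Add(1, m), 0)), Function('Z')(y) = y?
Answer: Add(-1, Mul(-43, I, Pow(7, Rational(1, 2)))) ≈ Add(-1.0000, Mul(-113.77, I))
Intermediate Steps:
Function('u')(m) = Add(-1, Mul(-1, m)) (Function('u')(m) = Mul(-1, Add(1, m)) = Add(-1, Mul(-1, m)))
Function('C')(c) = Add(-3, c) (Function('C')(c) = Add(c, Mul(-1, 3)) = Add(c, -3) = Add(-3, c))
Function('p')(E) = Pow(Add(-6, E), Rational(1, 2))
Add(Function('C')(2), Mul(-43, Function('p')(Function('u')(0)))) = Add(Add(-3, 2), Mul(-43, Pow(Add(-6, Add(-1, Mul(-1, 0))), Rational(1, 2)))) = Add(-1, Mul(-43, Pow(Add(-6, Add(-1, 0)), Rational(1, 2)))) = Add(-1, Mul(-43, Pow(Add(-6, -1), Rational(1, 2)))) = Add(-1, Mul(-43, Pow(-7, Rational(1, 2)))) = Add(-1, Mul(-43, Mul(I, Pow(7, Rational(1, 2))))) = Add(-1, Mul(-43, I, Pow(7, Rational(1, 2))))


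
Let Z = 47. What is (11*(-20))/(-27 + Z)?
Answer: -11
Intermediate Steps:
(11*(-20))/(-27 + Z) = (11*(-20))/(-27 + 47) = -220/20 = -220*1/20 = -11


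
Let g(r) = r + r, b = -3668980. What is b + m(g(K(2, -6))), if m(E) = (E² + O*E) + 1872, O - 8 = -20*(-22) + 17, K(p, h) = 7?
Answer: -3660402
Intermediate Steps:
O = 465 (O = 8 + (-20*(-22) + 17) = 8 + (440 + 17) = 8 + 457 = 465)
g(r) = 2*r
m(E) = 1872 + E² + 465*E (m(E) = (E² + 465*E) + 1872 = 1872 + E² + 465*E)
b + m(g(K(2, -6))) = -3668980 + (1872 + (2*7)² + 465*(2*7)) = -3668980 + (1872 + 14² + 465*14) = -3668980 + (1872 + 196 + 6510) = -3668980 + 8578 = -3660402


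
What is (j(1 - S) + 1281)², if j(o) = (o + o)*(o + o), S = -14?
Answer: 4756761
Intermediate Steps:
j(o) = 4*o² (j(o) = (2*o)*(2*o) = 4*o²)
(j(1 - S) + 1281)² = (4*(1 - 1*(-14))² + 1281)² = (4*(1 + 14)² + 1281)² = (4*15² + 1281)² = (4*225 + 1281)² = (900 + 1281)² = 2181² = 4756761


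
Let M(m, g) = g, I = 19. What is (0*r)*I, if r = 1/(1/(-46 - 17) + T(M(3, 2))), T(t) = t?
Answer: 0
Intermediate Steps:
r = 63/125 (r = 1/(1/(-46 - 17) + 2) = 1/(1/(-63) + 2) = 1/(-1/63 + 2) = 1/(125/63) = 63/125 ≈ 0.50400)
(0*r)*I = (0*(63/125))*19 = 0*19 = 0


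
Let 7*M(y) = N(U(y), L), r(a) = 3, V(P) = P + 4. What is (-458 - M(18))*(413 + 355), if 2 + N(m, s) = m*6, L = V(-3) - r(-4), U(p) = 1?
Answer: -2465280/7 ≈ -3.5218e+5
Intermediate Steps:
V(P) = 4 + P
L = -2 (L = (4 - 3) - 1*3 = 1 - 3 = -2)
N(m, s) = -2 + 6*m (N(m, s) = -2 + m*6 = -2 + 6*m)
M(y) = 4/7 (M(y) = (-2 + 6*1)/7 = (-2 + 6)/7 = (1/7)*4 = 4/7)
(-458 - M(18))*(413 + 355) = (-458 - 1*4/7)*(413 + 355) = (-458 - 4/7)*768 = -3210/7*768 = -2465280/7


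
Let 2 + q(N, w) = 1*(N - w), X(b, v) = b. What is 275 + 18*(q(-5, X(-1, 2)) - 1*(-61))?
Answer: 1265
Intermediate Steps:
q(N, w) = -2 + N - w (q(N, w) = -2 + 1*(N - w) = -2 + (N - w) = -2 + N - w)
275 + 18*(q(-5, X(-1, 2)) - 1*(-61)) = 275 + 18*((-2 - 5 - 1*(-1)) - 1*(-61)) = 275 + 18*((-2 - 5 + 1) + 61) = 275 + 18*(-6 + 61) = 275 + 18*55 = 275 + 990 = 1265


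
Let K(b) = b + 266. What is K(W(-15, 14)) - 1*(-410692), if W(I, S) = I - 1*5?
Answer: 410938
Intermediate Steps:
W(I, S) = -5 + I (W(I, S) = I - 5 = -5 + I)
K(b) = 266 + b
K(W(-15, 14)) - 1*(-410692) = (266 + (-5 - 15)) - 1*(-410692) = (266 - 20) + 410692 = 246 + 410692 = 410938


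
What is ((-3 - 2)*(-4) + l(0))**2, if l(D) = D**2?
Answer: 400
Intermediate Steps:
((-3 - 2)*(-4) + l(0))**2 = ((-3 - 2)*(-4) + 0**2)**2 = (-5*(-4) + 0)**2 = (20 + 0)**2 = 20**2 = 400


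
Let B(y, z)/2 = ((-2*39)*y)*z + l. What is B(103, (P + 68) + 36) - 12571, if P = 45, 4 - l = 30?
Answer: -2406755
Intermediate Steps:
l = -26 (l = 4 - 1*30 = 4 - 30 = -26)
B(y, z) = -52 - 156*y*z (B(y, z) = 2*(((-2*39)*y)*z - 26) = 2*((-78*y)*z - 26) = 2*(-78*y*z - 26) = 2*(-26 - 78*y*z) = -52 - 156*y*z)
B(103, (P + 68) + 36) - 12571 = (-52 - 156*103*((45 + 68) + 36)) - 12571 = (-52 - 156*103*(113 + 36)) - 12571 = (-52 - 156*103*149) - 12571 = (-52 - 2394132) - 12571 = -2394184 - 12571 = -2406755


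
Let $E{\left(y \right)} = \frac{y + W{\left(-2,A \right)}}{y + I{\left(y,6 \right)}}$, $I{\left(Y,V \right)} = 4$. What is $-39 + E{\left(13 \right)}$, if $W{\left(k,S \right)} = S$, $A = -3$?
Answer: $- \frac{653}{17} \approx -38.412$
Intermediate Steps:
$E{\left(y \right)} = \frac{-3 + y}{4 + y}$ ($E{\left(y \right)} = \frac{y - 3}{y + 4} = \frac{-3 + y}{4 + y}$)
$-39 + E{\left(13 \right)} = -39 + \frac{-3 + 13}{4 + 13} = -39 + \frac{1}{17} \cdot 10 = -39 + \frac{10}{17} = - \frac{653}{17}$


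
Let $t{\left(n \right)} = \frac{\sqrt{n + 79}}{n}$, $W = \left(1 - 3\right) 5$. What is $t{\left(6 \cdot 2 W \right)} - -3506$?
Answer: $3506 - \frac{i \sqrt{41}}{120} \approx 3506.0 - 0.053359 i$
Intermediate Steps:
$W = -10$ ($W = \left(-2\right) 5 = -10$)
$t{\left(n \right)} = \frac{\sqrt{79 + n}}{n}$
$t{\left(6 \cdot 2 W \right)} - -3506 = \frac{\sqrt{79 + 6 \cdot 2 \left(-10\right)}}{6 \cdot 2 \left(-10\right)} - -3506 = \frac{\sqrt{79 + 12 \left(-10\right)}}{12 \left(-10\right)} + 3506 = \frac{\sqrt{79 - 120}}{-120} + 3506 = - \frac{\sqrt{-41}}{120} + 3506 = - \frac{i \sqrt{41}}{120} + 3506 = 3506 - \frac{i \sqrt{41}}{120}$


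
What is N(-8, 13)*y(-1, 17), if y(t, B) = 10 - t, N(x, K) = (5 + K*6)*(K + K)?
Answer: 23738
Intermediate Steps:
N(x, K) = 2*K*(5 + 6*K) (N(x, K) = (5 + 6*K)*(2*K) = 2*K*(5 + 6*K))
N(-8, 13)*y(-1, 17) = (2*13*(5 + 6*13))*(10 - 1*(-1)) = (2*13*(5 + 78))*(10 + 1) = (2*13*83)*11 = 2158*11 = 23738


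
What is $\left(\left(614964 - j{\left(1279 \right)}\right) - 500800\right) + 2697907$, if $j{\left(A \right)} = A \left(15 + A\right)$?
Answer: $1157045$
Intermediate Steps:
$\left(\left(614964 - j{\left(1279 \right)}\right) - 500800\right) + 2697907 = \left(\left(614964 - 1279 \left(15 + 1279\right)\right) - 500800\right) + 2697907 = \left(\left(614964 - 1279 \cdot 1294\right) - 500800\right) + 2697907 = \left(\left(614964 - 1655026\right) - 500800\right) + 2697907 = \left(-1040062 - 500800\right) + 2697907 = -1540862 + 2697907 = 1157045$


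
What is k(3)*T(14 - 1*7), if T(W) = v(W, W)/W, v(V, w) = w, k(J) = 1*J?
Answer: 3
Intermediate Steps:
k(J) = J
T(W) = 1 (T(W) = W/W = 1)
k(3)*T(14 - 1*7) = 3*1 = 3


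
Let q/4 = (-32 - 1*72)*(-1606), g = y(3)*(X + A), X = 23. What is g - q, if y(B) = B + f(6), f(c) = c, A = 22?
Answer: -667691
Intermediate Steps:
y(B) = 6 + B (y(B) = B + 6 = 6 + B)
g = 405 (g = (6 + 3)*(23 + 22) = 9*45 = 405)
q = 668096 (q = 4*((-32 - 1*72)*(-1606)) = 4*((-32 - 72)*(-1606)) = 4*(-104*(-1606)) = 4*167024 = 668096)
g - q = 405 - 1*668096 = 405 - 668096 = -667691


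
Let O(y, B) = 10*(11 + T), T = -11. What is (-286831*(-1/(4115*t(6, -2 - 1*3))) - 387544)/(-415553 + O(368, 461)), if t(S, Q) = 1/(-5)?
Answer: 319235543/342000119 ≈ 0.93344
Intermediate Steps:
O(y, B) = 0 (O(y, B) = 10*(11 - 11) = 10*0 = 0)
t(S, Q) = -⅕
(-286831*(-1/(4115*t(6, -2 - 1*3))) - 387544)/(-415553 + O(368, 461)) = (-286831/((-⅕*(-4115))) - 387544)/(-415553 + 0) = (-286831/823 - 387544)/(-415553) = (-286831*1/823 - 387544)*(-1/415553) = (-286831/823 - 387544)*(-1/415553) = -319235543/823*(-1/415553) = 319235543/342000119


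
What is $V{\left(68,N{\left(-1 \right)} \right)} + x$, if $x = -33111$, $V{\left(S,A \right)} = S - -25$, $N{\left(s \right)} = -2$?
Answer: $-33018$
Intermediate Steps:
$V{\left(S,A \right)} = 25 + S$ ($V{\left(S,A \right)} = S + 25 = 25 + S$)
$V{\left(68,N{\left(-1 \right)} \right)} + x = \left(25 + 68\right) - 33111 = 93 - 33111 = -33018$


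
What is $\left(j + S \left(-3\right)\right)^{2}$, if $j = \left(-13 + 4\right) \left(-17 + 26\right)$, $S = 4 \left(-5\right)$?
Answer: $441$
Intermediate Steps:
$S = -20$
$j = -81$ ($j = \left(-9\right) 9 = -81$)
$\left(j + S \left(-3\right)\right)^{2} = \left(-81 - -60\right)^{2} = \left(-81 + 60\right)^{2} = \left(-21\right)^{2} = 441$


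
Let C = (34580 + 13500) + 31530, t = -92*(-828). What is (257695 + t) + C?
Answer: 413481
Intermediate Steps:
t = 76176
C = 79610 (C = 48080 + 31530 = 79610)
(257695 + t) + C = (257695 + 76176) + 79610 = 333871 + 79610 = 413481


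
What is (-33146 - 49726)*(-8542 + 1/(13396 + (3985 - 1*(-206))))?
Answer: 12449707495416/17587 ≈ 7.0789e+8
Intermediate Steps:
(-33146 - 49726)*(-8542 + 1/(13396 + (3985 - 1*(-206)))) = -82872*(-8542 + 1/(13396 + (3985 + 206))) = -82872*(-8542 + 1/(13396 + 4191)) = -82872*(-8542 + 1/17587) = -82872*(-150228153/17587) = 12449707495416/17587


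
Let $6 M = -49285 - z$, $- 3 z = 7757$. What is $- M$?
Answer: $\frac{70049}{9} \approx 7783.2$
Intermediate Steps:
$z = - \frac{7757}{3}$ ($z = \left(- \frac{1}{3}\right) 7757 = - \frac{7757}{3} \approx -2585.7$)
$M = - \frac{70049}{9}$ ($M = \frac{-49285 - - \frac{7757}{3}}{6} = \frac{-49285 + \frac{7757}{3}}{6} = \frac{1}{6} \left(- \frac{140098}{3}\right) = - \frac{70049}{9} \approx -7783.2$)
$- M = \left(-1\right) \left(- \frac{70049}{9}\right) = \frac{70049}{9}$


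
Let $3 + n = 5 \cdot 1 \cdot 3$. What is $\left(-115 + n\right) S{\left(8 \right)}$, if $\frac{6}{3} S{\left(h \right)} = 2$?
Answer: $-103$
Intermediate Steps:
$n = 12$ ($n = -3 + 5 \cdot 1 \cdot 3 = -3 + 5 \cdot 3 = -3 + 15 = 12$)
$S{\left(h \right)} = 1$ ($S{\left(h \right)} = \frac{1}{2} \cdot 2 = 1$)
$\left(-115 + n\right) S{\left(8 \right)} = \left(-115 + 12\right) 1 = \left(-103\right) 1 = -103$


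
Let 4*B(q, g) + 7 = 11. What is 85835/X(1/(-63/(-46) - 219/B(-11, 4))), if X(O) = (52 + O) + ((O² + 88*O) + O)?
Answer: 8602394086035/5170002868 ≈ 1663.9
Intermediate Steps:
B(q, g) = 1 (B(q, g) = -7/4 + (¼)*11 = -7/4 + 11/4 = 1)
X(O) = 52 + O² + 90*O (X(O) = (52 + O) + (O² + 89*O) = 52 + O² + 90*O)
85835/X(1/(-63/(-46) - 219/B(-11, 4))) = 85835/(52 + (1/(-63/(-46) - 219/1))² + 90/(-63/(-46) - 219/1)) = 85835/(52 + (1/(-63*(-1/46) - 219*1))² + 90/(-63*(-1/46) - 219*1)) = 85835/(52 + (1/(63/46 - 219))² + 90/(63/46 - 219)) = 85835/(52 + (1/(-10011/46))² + 90/(-10011/46)) = 85835/(52 + (-46/10011)² + 90*(-46/10011)) = 85835/(52 + 2116/100220121 - 1380/3337) = 85835/(5170002868/100220121) = 85835*(100220121/5170002868) = 8602394086035/5170002868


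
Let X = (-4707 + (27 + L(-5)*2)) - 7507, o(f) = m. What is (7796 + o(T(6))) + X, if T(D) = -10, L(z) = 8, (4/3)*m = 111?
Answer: -17167/4 ≈ -4291.8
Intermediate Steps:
m = 333/4 (m = (¾)*111 = 333/4 ≈ 83.250)
o(f) = 333/4
X = -12171 (X = (-4707 + (27 + 8*2)) - 7507 = (-4707 + (27 + 16)) - 7507 = (-4707 + 43) - 7507 = -4664 - 7507 = -12171)
(7796 + o(T(6))) + X = (7796 + 333/4) - 12171 = 31517/4 - 12171 = -17167/4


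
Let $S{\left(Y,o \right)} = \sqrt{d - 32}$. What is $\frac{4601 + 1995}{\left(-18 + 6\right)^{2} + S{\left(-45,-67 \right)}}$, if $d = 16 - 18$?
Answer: $\frac{474912}{10385} - \frac{3298 i \sqrt{34}}{10385} \approx 45.731 - 1.8518 i$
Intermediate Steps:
$d = -2$ ($d = 16 - 18 = -2$)
$S{\left(Y,o \right)} = i \sqrt{34}$ ($S{\left(Y,o \right)} = \sqrt{-2 - 32} = \sqrt{-34} = i \sqrt{34}$)
$\frac{4601 + 1995}{\left(-18 + 6\right)^{2} + S{\left(-45,-67 \right)}} = \frac{4601 + 1995}{\left(-18 + 6\right)^{2} + i \sqrt{34}} = \frac{6596}{\left(-12\right)^{2} + i \sqrt{34}} = \frac{6596}{144 + i \sqrt{34}}$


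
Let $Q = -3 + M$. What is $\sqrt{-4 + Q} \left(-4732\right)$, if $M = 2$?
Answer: $- 4732 i \sqrt{5} \approx - 10581.0 i$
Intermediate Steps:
$Q = -1$ ($Q = -3 + 2 = -1$)
$\sqrt{-4 + Q} \left(-4732\right) = \sqrt{-4 - 1} \left(-4732\right) = \sqrt{-5} \left(-4732\right) = i \sqrt{5} \left(-4732\right) = - 4732 i \sqrt{5}$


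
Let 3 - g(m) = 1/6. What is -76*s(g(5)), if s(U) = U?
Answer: -646/3 ≈ -215.33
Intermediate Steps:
g(m) = 17/6 (g(m) = 3 - 1/6 = 17/6)
-76*s(g(5)) = -76*17/6 = -646/3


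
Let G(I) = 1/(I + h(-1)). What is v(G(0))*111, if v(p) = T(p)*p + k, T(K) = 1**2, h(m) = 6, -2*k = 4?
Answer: -407/2 ≈ -203.50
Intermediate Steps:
k = -2 (k = -1/2*4 = -2)
G(I) = 1/(6 + I) (G(I) = 1/(I + 6) = 1/(6 + I))
T(K) = 1
v(p) = -2 + p (v(p) = 1*p - 2 = p - 2 = -2 + p)
v(G(0))*111 = (-2 + 1/(6 + 0))*111 = (-2 + 1/6)*111 = -11/6*111 = -407/2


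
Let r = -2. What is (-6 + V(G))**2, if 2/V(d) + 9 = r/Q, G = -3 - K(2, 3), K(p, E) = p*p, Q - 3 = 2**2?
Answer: 163216/4225 ≈ 38.631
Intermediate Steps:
Q = 7 (Q = 3 + 2**2 = 3 + 4 = 7)
K(p, E) = p**2
G = -7 (G = -3 - 1*2**2 = -3 - 1*4 = -3 - 4 = -7)
V(d) = -14/65 (V(d) = 2/(-9 - 2/7) = 2/(-65/7) = 2*(-7/65) = -14/65)
(-6 + V(G))**2 = (-6 - 14/65)**2 = (-404/65)**2 = 163216/4225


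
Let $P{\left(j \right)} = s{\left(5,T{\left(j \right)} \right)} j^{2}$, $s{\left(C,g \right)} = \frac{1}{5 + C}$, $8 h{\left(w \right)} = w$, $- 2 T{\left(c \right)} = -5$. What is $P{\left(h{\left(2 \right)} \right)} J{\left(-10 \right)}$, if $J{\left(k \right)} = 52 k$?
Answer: $- \frac{13}{4} \approx -3.25$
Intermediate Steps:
$T{\left(c \right)} = \frac{5}{2}$ ($T{\left(c \right)} = \left(- \frac{1}{2}\right) \left(-5\right) = \frac{5}{2}$)
$h{\left(w \right)} = \frac{w}{8}$
$P{\left(j \right)} = \frac{j^{2}}{10}$ ($P{\left(j \right)} = \frac{j^{2}}{5 + 5} = \frac{j^{2}}{10}$)
$P{\left(h{\left(2 \right)} \right)} J{\left(-10 \right)} = \frac{\left(\frac{1}{8} \cdot 2\right)^{2}}{10} \cdot 52 \left(-10\right) = \frac{1}{10 \cdot 16} \left(-520\right) = \frac{1}{10} \cdot \frac{1}{16} \left(-520\right) = \frac{1}{160} \left(-520\right) = - \frac{13}{4}$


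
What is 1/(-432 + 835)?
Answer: 1/403 ≈ 0.0024814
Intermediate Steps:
1/(-432 + 835) = 1/403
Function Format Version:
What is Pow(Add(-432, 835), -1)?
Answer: Rational(1, 403) ≈ 0.0024814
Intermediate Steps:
Pow(Add(-432, 835), -1) = Pow(403, -1) = Rational(1, 403)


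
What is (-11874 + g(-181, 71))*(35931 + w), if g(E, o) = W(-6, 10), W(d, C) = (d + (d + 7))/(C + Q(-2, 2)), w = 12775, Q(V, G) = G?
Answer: -3470132029/6 ≈ -5.7836e+8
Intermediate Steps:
W(d, C) = (7 + 2*d)/(2 + C) (W(d, C) = (d + (d + 7))/(C + 2) = (d + (7 + d))/(2 + C) = (7 + 2*d)/(2 + C))
g(E, o) = -5/12 (g(E, o) = (7 + 2*(-6))/(2 + 10) = (7 - 12)/12 = (1/12)*(-5) = -5/12)
(-11874 + g(-181, 71))*(35931 + w) = (-11874 - 5/12)*(35931 + 12775) = -142493/12*48706 = -3470132029/6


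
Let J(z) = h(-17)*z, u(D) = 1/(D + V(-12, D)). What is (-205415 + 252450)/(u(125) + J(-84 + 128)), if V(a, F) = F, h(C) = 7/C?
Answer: -199898750/76983 ≈ -2596.7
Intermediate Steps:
u(D) = 1/(2*D) (u(D) = 1/(D + D) = 1/(2*D))
J(z) = -7*z/17 (J(z) = (7/(-17))*z = (7*(-1/17))*z = -7*z/17)
(-205415 + 252450)/(u(125) + J(-84 + 128)) = (-205415 + 252450)/((½)/125 - 7*(-84 + 128)/17) = 47035/((½)*(1/125) - 7/17*44) = 47035/(1/250 - 308/17) = 47035/(-76983/4250) = 47035*(-4250/76983) = -199898750/76983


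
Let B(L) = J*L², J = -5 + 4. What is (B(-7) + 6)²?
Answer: 1849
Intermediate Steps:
J = -1
B(L) = -L²
(B(-7) + 6)² = (-1*(-7)² + 6)² = (-1*49 + 6)² = (-49 + 6)² = (-43)² = 1849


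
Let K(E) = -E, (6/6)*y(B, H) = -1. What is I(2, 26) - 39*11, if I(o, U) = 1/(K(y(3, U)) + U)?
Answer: -11582/27 ≈ -428.96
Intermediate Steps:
y(B, H) = -1
I(o, U) = 1/(1 + U) (I(o, U) = 1/(-1*(-1) + U) = 1/(1 + U))
I(2, 26) - 39*11 = 1/(1 + 26) - 39*11 = 1/27 - 429 = -11582/27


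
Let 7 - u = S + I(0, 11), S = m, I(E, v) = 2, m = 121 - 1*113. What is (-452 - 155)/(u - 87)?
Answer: 607/90 ≈ 6.7444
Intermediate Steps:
m = 8 (m = 121 - 113 = 8)
S = 8
u = -3 (u = 7 - (8 + 2) = 7 - 1*10 = 7 - 10 = -3)
(-452 - 155)/(u - 87) = (-452 - 155)/(-3 - 87) = -607/(-90) = -607*(-1/90) = 607/90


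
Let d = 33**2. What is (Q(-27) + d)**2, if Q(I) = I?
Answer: 1127844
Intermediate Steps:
d = 1089
(Q(-27) + d)**2 = (-27 + 1089)**2 = 1062**2 = 1127844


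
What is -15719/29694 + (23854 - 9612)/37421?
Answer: -165318751/1111179174 ≈ -0.14878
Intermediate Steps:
-15719/29694 + (23854 - 9612)/37421 = -15719*1/29694 + 14242*(1/37421) = -15719/29694 + 14242/37421 = -165318751/1111179174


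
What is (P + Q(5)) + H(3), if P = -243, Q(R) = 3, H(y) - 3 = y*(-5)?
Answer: -252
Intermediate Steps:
H(y) = 3 - 5*y (H(y) = 3 + y*(-5) = 3 - 5*y)
(P + Q(5)) + H(3) = (-243 + 3) + (3 - 5*3) = -240 + (3 - 15) = -240 - 12 = -252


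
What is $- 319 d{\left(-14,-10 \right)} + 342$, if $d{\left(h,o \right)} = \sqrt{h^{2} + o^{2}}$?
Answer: $342 - 638 \sqrt{74} \approx -5146.3$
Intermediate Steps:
$- 319 d{\left(-14,-10 \right)} + 342 = - 319 \sqrt{\left(-14\right)^{2} + \left(-10\right)^{2}} + 342 = - 319 \sqrt{196 + 100} + 342 = - 319 \sqrt{296} + 342 = - 319 \cdot 2 \sqrt{74} + 342 = - 638 \sqrt{74} + 342 = 342 - 638 \sqrt{74}$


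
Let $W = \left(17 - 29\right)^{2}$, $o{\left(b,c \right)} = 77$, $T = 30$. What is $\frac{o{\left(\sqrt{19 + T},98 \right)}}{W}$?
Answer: $\frac{77}{144} \approx 0.53472$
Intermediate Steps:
$W = 144$ ($W = \left(-12\right)^{2} = 144$)
$\frac{o{\left(\sqrt{19 + T},98 \right)}}{W} = \frac{77}{144}$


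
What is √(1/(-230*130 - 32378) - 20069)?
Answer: I*√77838605642874/62278 ≈ 141.67*I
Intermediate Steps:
√(1/(-230*130 - 32378) - 20069) = √(1/(-29900 - 32378) - 20069) = √(1/(-62278) - 20069) = √(-1/62278 - 20069) = √(-1249857183/62278) = I*√77838605642874/62278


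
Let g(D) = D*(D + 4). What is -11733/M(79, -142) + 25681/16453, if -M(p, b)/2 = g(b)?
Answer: 399844267/214941992 ≈ 1.8602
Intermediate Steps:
g(D) = D*(4 + D)
M(p, b) = -2*b*(4 + b)
-11733/M(79, -142) + 25681/16453 = -11733*1/(284*(4 - 142)) + 25681/16453 = -11733/((-2*(-142)*(-138))) + 25681*(1/16453) = -11733/(-39192) + 25681/16453 = -11733*(-1/39192) + 25681/16453 = 3911/13064 + 25681/16453 = 399844267/214941992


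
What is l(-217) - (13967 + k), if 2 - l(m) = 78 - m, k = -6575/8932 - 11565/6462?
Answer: -45717845645/3206588 ≈ -14257.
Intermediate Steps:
k = -8099235/3206588 (k = -6575*1/8932 - 11565*1/6462 = -6575/8932 - 1285/718 = -8099235/3206588 ≈ -2.5258)
l(m) = -76 + m (l(m) = 2 - (78 - m) = 2 + (-78 + m) = -76 + m)
l(-217) - (13967 + k) = (-76 - 217) - (13967 - 8099235/3206588) = -293 - 1*44778315361/3206588 = -293 - 44778315361/3206588 = -45717845645/3206588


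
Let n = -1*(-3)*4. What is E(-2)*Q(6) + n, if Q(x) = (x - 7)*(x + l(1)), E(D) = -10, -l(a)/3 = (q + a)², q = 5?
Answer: -1008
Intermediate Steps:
l(a) = -3*(5 + a)²
Q(x) = (-108 + x)*(-7 + x) (Q(x) = (x - 7)*(x - 3*(5 + 1)²) = (-7 + x)*(x - 3*6²) = (-7 + x)*(x - 3*36) = (-7 + x)*(x - 108) = (-7 + x)*(-108 + x) = (-108 + x)*(-7 + x))
n = 12 (n = 3*4 = 12)
E(-2)*Q(6) + n = -10*(756 + 6² - 115*6) + 12 = -10*(756 + 36 - 690) + 12 = -10*102 + 12 = -1020 + 12 = -1008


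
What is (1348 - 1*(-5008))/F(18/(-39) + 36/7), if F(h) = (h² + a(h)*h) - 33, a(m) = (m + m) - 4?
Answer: 52634036/116091 ≈ 453.39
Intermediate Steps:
a(m) = -4 + 2*m (a(m) = 2*m - 4 = -4 + 2*m)
F(h) = -33 + h² + h*(-4 + 2*h) (F(h) = (h² + (-4 + 2*h)*h) - 33 = (h² + h*(-4 + 2*h)) - 33 = -33 + h² + h*(-4 + 2*h))
(1348 - 1*(-5008))/F(18/(-39) + 36/7) = (1348 - 1*(-5008))/(-33 - 4*(18/(-39) + 36/7) + 3*(18/(-39) + 36/7)²) = (1348 + 5008)/(-33 - 4*(18*(-1/39) + 36*(⅐)) + 3*(18*(-1/39) + 36*(⅐))²) = 6356/(-33 - 4*(-6/13 + 36/7) + 3*(-6/13 + 36/7)²) = 6356/(-33 - 4*426/91 + 3*(426/91)²) = 6356/(-33 - 1704/91 + 3*(181476/8281)) = 6356/(-33 - 1704/91 + 544428/8281) = 6356/(116091/8281) = 6356*(8281/116091) = 52634036/116091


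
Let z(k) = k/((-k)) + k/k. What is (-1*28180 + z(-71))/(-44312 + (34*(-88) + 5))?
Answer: 28180/47299 ≈ 0.59578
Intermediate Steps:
z(k) = 0 (z(k) = k*(-1/k) + 1 = -1 + 1 = 0)
(-1*28180 + z(-71))/(-44312 + (34*(-88) + 5)) = (-1*28180 + 0)/(-44312 + (34*(-88) + 5)) = (-28180 + 0)/(-44312 + (-2992 + 5)) = -28180/(-44312 - 2987) = -28180/(-47299) = -28180*(-1/47299) = 28180/47299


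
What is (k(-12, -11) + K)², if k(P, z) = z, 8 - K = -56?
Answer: 2809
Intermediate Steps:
K = 64 (K = 8 - 1*(-56) = 8 + 56 = 64)
(k(-12, -11) + K)² = (-11 + 64)² = 53² = 2809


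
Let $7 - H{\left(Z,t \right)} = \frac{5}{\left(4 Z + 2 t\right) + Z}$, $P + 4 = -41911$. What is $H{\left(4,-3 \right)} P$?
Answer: $- \frac{3898095}{14} \approx -2.7844 \cdot 10^{5}$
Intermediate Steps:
$P = -41915$ ($P = -4 - 41911 = -41915$)
$H{\left(Z,t \right)} = 7 - \frac{5}{2 t + 5 Z}$ ($H{\left(Z,t \right)} = 7 - \frac{5}{\left(4 Z + 2 t\right) + Z} = 7 - \frac{5}{\left(2 t + 4 Z\right) + Z} = 7 - \frac{5}{2 t + 5 Z}$)
$H{\left(4,-3 \right)} P = \frac{-5 + 14 \left(-3\right) + 35 \cdot 4}{2 \left(-3\right) + 5 \cdot 4} \left(-41915\right) = \frac{-5 - 42 + 140}{-6 + 20} \left(-41915\right) = \frac{1}{14} \cdot 93 \left(-41915\right) = \frac{93}{14} \left(-41915\right) = - \frac{3898095}{14}$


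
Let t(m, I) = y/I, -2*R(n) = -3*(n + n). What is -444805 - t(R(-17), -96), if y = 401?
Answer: -42700879/96 ≈ -4.4480e+5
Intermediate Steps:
R(n) = 3*n (R(n) = -(-3)*(n + n)/2 = -(-3)*2*n/2 = -(-3)*n = 3*n)
t(m, I) = 401/I
-444805 - t(R(-17), -96) = -444805 - 401/(-96) = -444805 - 401*(-1)/96 = -444805 - 1*(-401/96) = -444805 + 401/96 = -42700879/96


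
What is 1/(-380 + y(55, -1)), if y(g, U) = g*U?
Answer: -1/435 ≈ -0.0022989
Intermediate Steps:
y(g, U) = U*g
1/(-380 + y(55, -1)) = 1/(-380 - 1*55) = 1/(-380 - 55) = 1/(-435) = -1/435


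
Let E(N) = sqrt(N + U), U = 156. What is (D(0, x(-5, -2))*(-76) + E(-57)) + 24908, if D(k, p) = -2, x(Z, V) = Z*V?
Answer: 25060 + 3*sqrt(11) ≈ 25070.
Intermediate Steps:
x(Z, V) = V*Z
E(N) = sqrt(156 + N) (E(N) = sqrt(N + 156) = sqrt(156 + N))
(D(0, x(-5, -2))*(-76) + E(-57)) + 24908 = (-2*(-76) + sqrt(156 - 57)) + 24908 = (152 + sqrt(99)) + 24908 = (152 + 3*sqrt(11)) + 24908 = 25060 + 3*sqrt(11)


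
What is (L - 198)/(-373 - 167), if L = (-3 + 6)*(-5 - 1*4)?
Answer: 5/12 ≈ 0.41667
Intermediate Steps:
L = -27 (L = 3*(-5 - 4) = 3*(-9) = -27)
(L - 198)/(-373 - 167) = (-27 - 198)/(-373 - 167) = -225/(-540) = -225*(-1/540) = 5/12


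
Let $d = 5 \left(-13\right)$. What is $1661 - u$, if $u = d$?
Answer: $1726$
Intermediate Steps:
$d = -65$
$u = -65$
$1661 - u = 1661 - -65 = 1661 + 65 = 1726$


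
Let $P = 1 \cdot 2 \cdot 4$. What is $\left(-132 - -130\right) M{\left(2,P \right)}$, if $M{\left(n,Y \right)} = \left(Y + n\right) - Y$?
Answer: $-4$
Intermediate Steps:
$P = 8$ ($P = 2 \cdot 4 = 8$)
$M{\left(n,Y \right)} = n$
$\left(-132 - -130\right) M{\left(2,P \right)} = \left(-132 - -130\right) 2 = \left(-132 + 130\right) 2 = \left(-2\right) 2 = -4$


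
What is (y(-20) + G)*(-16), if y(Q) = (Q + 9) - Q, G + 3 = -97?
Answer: 1456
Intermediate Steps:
G = -100 (G = -3 - 97 = -100)
y(Q) = 9 (y(Q) = (9 + Q) - Q = 9)
(y(-20) + G)*(-16) = (9 - 100)*(-16) = -91*(-16) = 1456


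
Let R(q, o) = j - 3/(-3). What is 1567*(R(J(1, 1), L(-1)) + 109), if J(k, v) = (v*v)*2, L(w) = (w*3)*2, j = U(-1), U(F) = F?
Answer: 170803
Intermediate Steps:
j = -1
L(w) = 6*w (L(w) = (3*w)*2 = 6*w)
J(k, v) = 2*v² (J(k, v) = v²*2 = 2*v²)
R(q, o) = 0 (R(q, o) = -1 - 3/(-3) = -1 - 3*(-⅓) = -1 + 1 = 0)
1567*(R(J(1, 1), L(-1)) + 109) = 1567*(0 + 109) = 1567*109 = 170803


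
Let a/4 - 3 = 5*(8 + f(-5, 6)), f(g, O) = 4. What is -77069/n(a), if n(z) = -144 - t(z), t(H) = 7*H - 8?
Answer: 77069/1900 ≈ 40.563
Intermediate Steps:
t(H) = -8 + 7*H
a = 252 (a = 12 + 4*(5*(8 + 4)) = 12 + 4*(5*12) = 12 + 4*60 = 12 + 240 = 252)
n(z) = -136 - 7*z (n(z) = -144 - (-8 + 7*z) = -144 + (8 - 7*z) = -136 - 7*z)
-77069/n(a) = -77069/(-136 - 7*252) = -77069/(-136 - 1764) = -77069/(-1900) = -77069*(-1/1900) = 77069/1900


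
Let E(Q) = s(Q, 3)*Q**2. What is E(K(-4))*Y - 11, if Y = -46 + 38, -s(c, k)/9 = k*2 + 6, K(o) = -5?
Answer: 21589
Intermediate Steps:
s(c, k) = -54 - 18*k (s(c, k) = -9*(k*2 + 6) = -9*(2*k + 6) = -9*(6 + 2*k) = -54 - 18*k)
E(Q) = -108*Q**2 (E(Q) = (-54 - 18*3)*Q**2 = (-54 - 54)*Q**2 = -108*Q**2)
Y = -8
E(K(-4))*Y - 11 = -108*(-5)**2*(-8) - 11 = -108*25*(-8) - 11 = -2700*(-8) - 11 = 21600 - 11 = 21589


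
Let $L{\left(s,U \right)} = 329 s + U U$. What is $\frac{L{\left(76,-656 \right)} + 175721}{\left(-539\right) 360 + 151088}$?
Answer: $- \frac{631061}{42952} \approx -14.692$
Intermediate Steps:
$L{\left(s,U \right)} = U^{2} + 329 s$ ($L{\left(s,U \right)} = 329 s + U^{2} = U^{2} + 329 s$)
$\frac{L{\left(76,-656 \right)} + 175721}{\left(-539\right) 360 + 151088} = \frac{\left(\left(-656\right)^{2} + 329 \cdot 76\right) + 175721}{\left(-539\right) 360 + 151088} = \frac{\left(430336 + 25004\right) + 175721}{-194040 + 151088} = \frac{455340 + 175721}{-42952} = 631061 \left(- \frac{1}{42952}\right) = - \frac{631061}{42952}$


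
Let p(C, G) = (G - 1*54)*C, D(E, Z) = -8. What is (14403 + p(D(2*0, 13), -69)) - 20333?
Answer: -4946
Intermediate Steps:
p(C, G) = C*(-54 + G) (p(C, G) = (G - 54)*C = (-54 + G)*C = C*(-54 + G))
(14403 + p(D(2*0, 13), -69)) - 20333 = (14403 - 8*(-54 - 69)) - 20333 = (14403 - 8*(-123)) - 20333 = (14403 + 984) - 20333 = 15387 - 20333 = -4946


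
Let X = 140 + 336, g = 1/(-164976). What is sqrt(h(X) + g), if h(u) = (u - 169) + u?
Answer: sqrt(1331935870377)/41244 ≈ 27.982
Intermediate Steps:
g = -1/164976 ≈ -6.0615e-6
X = 476
h(u) = -169 + 2*u (h(u) = (-169 + u) + u = -169 + 2*u)
sqrt(h(X) + g) = sqrt((-169 + 2*476) - 1/164976) = sqrt((-169 + 952) - 1/164976) = sqrt(783 - 1/164976) = sqrt(129176207/164976) = sqrt(1331935870377)/41244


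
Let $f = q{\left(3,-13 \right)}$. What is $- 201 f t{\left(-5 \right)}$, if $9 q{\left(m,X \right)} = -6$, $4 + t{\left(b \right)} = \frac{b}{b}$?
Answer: $-402$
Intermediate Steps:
$t{\left(b \right)} = -3$ ($t{\left(b \right)} = -4 + \frac{b}{b} = -4 + 1 = -3$)
$q{\left(m,X \right)} = - \frac{2}{3}$ ($q{\left(m,X \right)} = \frac{1}{9} \left(-6\right) = - \frac{2}{3}$)
$f = - \frac{2}{3} \approx -0.66667$
$- 201 f t{\left(-5 \right)} = \left(-201\right) \left(- \frac{2}{3}\right) \left(-3\right) = 134 \left(-3\right) = -402$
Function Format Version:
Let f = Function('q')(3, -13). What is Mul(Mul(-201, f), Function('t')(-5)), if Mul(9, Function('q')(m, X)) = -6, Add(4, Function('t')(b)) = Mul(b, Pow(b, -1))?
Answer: -402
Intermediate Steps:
Function('t')(b) = -3 (Function('t')(b) = Add(-4, Mul(b, Pow(b, -1))) = Add(-4, 1) = -3)
Function('q')(m, X) = Rational(-2, 3) (Function('q')(m, X) = Mul(Rational(1, 9), -6) = Rational(-2, 3))
f = Rational(-2, 3) ≈ -0.66667
Mul(Mul(-201, f), Function('t')(-5)) = Mul(Mul(-201, Rational(-2, 3)), -3) = Mul(134, -3) = -402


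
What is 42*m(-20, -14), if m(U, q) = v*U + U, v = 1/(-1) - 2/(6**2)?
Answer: 140/3 ≈ 46.667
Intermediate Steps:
v = -19/18 (v = 1*(-1) - 2/36 = -1 - 2*1/36 = -1 - 1/18 = -19/18 ≈ -1.0556)
m(U, q) = -U/18 (m(U, q) = -19*U/18 + U = -U/18)
42*m(-20, -14) = 42*(-1/18*(-20)) = 42*(10/9) = 140/3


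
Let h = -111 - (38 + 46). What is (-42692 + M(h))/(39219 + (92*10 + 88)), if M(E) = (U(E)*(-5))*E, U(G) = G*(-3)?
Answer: 527683/40227 ≈ 13.118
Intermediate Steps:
U(G) = -3*G
h = -195 (h = -111 - 1*84 = -111 - 84 = -195)
M(E) = 15*E² (M(E) = (-3*E*(-5))*E = (15*E)*E = 15*E²)
(-42692 + M(h))/(39219 + (92*10 + 88)) = (-42692 + 15*(-195)²)/(39219 + (92*10 + 88)) = (-42692 + 15*38025)/(39219 + (920 + 88)) = (-42692 + 570375)/(39219 + 1008) = 527683/40227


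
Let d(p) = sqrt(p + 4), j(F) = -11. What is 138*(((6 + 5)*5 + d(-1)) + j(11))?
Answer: 6072 + 138*sqrt(3) ≈ 6311.0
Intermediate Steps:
d(p) = sqrt(4 + p)
138*(((6 + 5)*5 + d(-1)) + j(11)) = 138*(((6 + 5)*5 + sqrt(4 - 1)) - 11) = 138*((11*5 + sqrt(3)) - 11) = 138*((55 + sqrt(3)) - 11) = 138*(44 + sqrt(3)) = 6072 + 138*sqrt(3)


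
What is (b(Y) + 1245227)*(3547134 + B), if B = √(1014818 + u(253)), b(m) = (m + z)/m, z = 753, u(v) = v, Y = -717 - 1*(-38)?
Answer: 2999133930486906/679 + 845509059*√1015071/679 ≈ 4.4182e+12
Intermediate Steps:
Y = -679 (Y = -717 + 38 = -679)
b(m) = (753 + m)/m (b(m) = (m + 753)/m = (753 + m)/m)
B = √1015071 (B = √(1014818 + 253) = √1015071 ≈ 1007.5)
(b(Y) + 1245227)*(3547134 + B) = ((753 - 679)/(-679) + 1245227)*(3547134 + √1015071) = (-1/679*74 + 1245227)*(3547134 + √1015071) = (-74/679 + 1245227)*(3547134 + √1015071) = 845509059*(3547134 + √1015071)/679 = 2999133930486906/679 + 845509059*√1015071/679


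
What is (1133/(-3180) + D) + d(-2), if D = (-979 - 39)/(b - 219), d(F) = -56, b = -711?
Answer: -1089539/19716 ≈ -55.262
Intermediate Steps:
D = 509/465 (D = (-979 - 39)/(-711 - 219) = -1018/(-930) = -1018*(-1/930) = 509/465 ≈ 1.0946)
(1133/(-3180) + D) + d(-2) = (1133/(-3180) + 509/465) - 56 = (1133*(-1/3180) + 509/465) - 56 = (-1133/3180 + 509/465) - 56 = 14557/19716 - 56 = -1089539/19716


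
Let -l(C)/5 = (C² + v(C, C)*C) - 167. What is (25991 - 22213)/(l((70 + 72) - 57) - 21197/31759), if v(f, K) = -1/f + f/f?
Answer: -119985502/1134135087 ≈ -0.10579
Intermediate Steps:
v(f, K) = 1 - 1/f (v(f, K) = -1/f + 1 = 1 - 1/f)
l(C) = 840 - 5*C - 5*C² (l(C) = -5*((C² + ((-1 + C)/C)*C) - 167) = -5*((C² + (-1 + C)) - 167) = -5*((-1 + C + C²) - 167) = -5*(-168 + C + C²) = 840 - 5*C - 5*C²)
(25991 - 22213)/(l((70 + 72) - 57) - 21197/31759) = (25991 - 22213)/((840 - 5*((70 + 72) - 57) - 5*((70 + 72) - 57)²) - 21197/31759) = 3778/((840 - 5*(142 - 57) - 5*(142 - 57)²) - 21197*1/31759) = 3778/((840 - 5*85 - 5*85²) - 21197/31759) = 3778/((840 - 425 - 5*7225) - 21197/31759) = 3778/((840 - 425 - 36125) - 21197/31759) = 3778/(-35710 - 21197/31759) = 3778/(-1134135087/31759) = 3778*(-31759/1134135087) = -119985502/1134135087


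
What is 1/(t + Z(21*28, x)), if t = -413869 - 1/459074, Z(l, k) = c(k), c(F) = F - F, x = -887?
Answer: -459074/189996497307 ≈ -2.4162e-6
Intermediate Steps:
c(F) = 0
Z(l, k) = 0
t = -189996497307/459074 (t = -413869 - 1*1/459074 = -413869 - 1/459074 = -189996497307/459074 ≈ -4.1387e+5)
1/(t + Z(21*28, x)) = 1/(-189996497307/459074 + 0) = 1/(-189996497307/459074) = -459074/189996497307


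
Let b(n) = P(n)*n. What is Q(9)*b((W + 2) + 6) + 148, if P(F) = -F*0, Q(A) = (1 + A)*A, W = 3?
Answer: 148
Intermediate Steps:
Q(A) = A*(1 + A)
P(F) = 0 (P(F) = -1*0 = 0)
b(n) = 0 (b(n) = 0*n = 0)
Q(9)*b((W + 2) + 6) + 148 = (9*(1 + 9))*0 + 148 = (9*10)*0 + 148 = 90*0 + 148 = 0 + 148 = 148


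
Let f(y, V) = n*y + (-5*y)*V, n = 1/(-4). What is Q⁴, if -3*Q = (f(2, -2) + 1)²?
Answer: 7984925229121/20736 ≈ 3.8508e+8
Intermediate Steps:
n = -¼ ≈ -0.25000
f(y, V) = -y/4 - 5*V*y (f(y, V) = -y/4 + (-5*y)*V = -y/4 - 5*V*y)
Q = -1681/12 (Q = -(-¼*2*(1 + 20*(-2)) + 1)²/3 = -(-¼*2*(1 - 40) + 1)²/3 = -(-¼*2*(-39) + 1)²/3 = -(39/2 + 1)²/3 = -(41/2)²/3 = -⅓*1681/4 = -1681/12 ≈ -140.08)
Q⁴ = (-1681/12)⁴ = 7984925229121/20736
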